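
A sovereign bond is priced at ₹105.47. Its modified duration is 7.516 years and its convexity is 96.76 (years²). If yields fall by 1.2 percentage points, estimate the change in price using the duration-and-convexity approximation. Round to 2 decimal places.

+₹10.25

Duration effect: -D_mod·Δy = -7.516 × (-0.012) = +0.090192
Convexity effect: ½·C·(Δy)² = 0.5 × 96.76 × (-0.012)² = +0.00696672
ΔP/P ≈ +0.090192 + 0.00696672 = +0.09715872
ΔP ≈ 105.47 × (+0.09715872) = +10.2473301984.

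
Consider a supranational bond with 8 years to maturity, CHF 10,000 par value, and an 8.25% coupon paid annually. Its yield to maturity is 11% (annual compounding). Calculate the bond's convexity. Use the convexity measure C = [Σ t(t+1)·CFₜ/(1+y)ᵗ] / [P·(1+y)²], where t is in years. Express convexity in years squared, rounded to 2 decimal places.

With y = 0.11:
  t   CF        PV=CF/(1+0.11)^t    t·PV        t(t+1)·PV
  1       825.00       743.2432       743.2432       1,486.4865
  2       825.00       669.5885     1,339.1770       4,017.5310
  3       825.00       603.2329     1,809.6987       7,238.7947
  4       825.00       543.4531     2,173.8122      10,869.0611
  5       825.00       489.5973     2,447.9867      14,687.9204
  6       825.00       441.0787     2,646.4721      18,525.3050
  7       825.00       397.3682     2,781.5773      22,252.6186
  8    10,825.00     4,697.2543    37,578.0346     338,202.3112
  Σ                  8,584.8162    51,520.0019     417,280.0284
P = 8,584.8162.
Convexity = Σ t(t+1)·PV / [P·(1+y)²] = 417,280.0284 / (8,584.8162 × 1.232100) = 39.45033.

39.45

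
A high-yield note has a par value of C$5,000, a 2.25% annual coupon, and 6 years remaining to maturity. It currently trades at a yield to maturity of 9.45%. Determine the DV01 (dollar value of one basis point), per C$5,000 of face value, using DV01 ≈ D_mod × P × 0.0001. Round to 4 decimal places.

C$1.7418

Periodic yield y = 0.0945.
  t   CF        PV=CF/(1+0.0945)^t    t·PV
  1       112.50       102.7867       102.7867
  2       112.50        93.9120       187.8240
  3       112.50        85.8035       257.4106
  4       112.50        78.3952       313.5808
  5       112.50        71.6265       358.1325
  6     5,112.50     2,973.9847    17,843.9080
  Σ                  3,406.5085    19,063.6425
P = 3,406.5085; D_Mac = 5.59624 yrs; D_mod = 5.11306 yrs.
DV01 ≈ 5.11306 × 3,406.5085 × 0.0001 = 1.741767.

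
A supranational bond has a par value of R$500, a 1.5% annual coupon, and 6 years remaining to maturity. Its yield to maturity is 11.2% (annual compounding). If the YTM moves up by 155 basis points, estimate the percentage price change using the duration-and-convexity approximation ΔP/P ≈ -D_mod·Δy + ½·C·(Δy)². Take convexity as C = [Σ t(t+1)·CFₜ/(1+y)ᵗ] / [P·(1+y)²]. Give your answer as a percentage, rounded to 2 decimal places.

With y = 0.112:
  t   CF        PV=CF/(1+0.112)^t    t·PV        t(t+1)·PV
  1         7.50         6.7446         6.7446          13.4892
  2         7.50         6.0653        12.1306          36.3917
  3         7.50         5.4544        16.3632          65.4528
  4         7.50         4.9050        19.6201          98.1007
  5         7.50         4.4110        22.0550         132.3301
  6       507.50       268.4153     1,610.4920      11,273.4440
  Σ                    295.9957     1,687.4055      11,619.2086
P = 295.9957; D_Mac = 5.70078 yrs; D_mod = 5.12660 yrs; C = 31.74546.
Duration effect: -5.12660 × (+0.0155) = -0.079462
Convexity effect: 0.5 × 31.74546 × (0.0155)² = +0.0038134
ΔP/P ≈ -0.079462 + 0.0038134 = -0.075649 = -7.5649%.

-7.56%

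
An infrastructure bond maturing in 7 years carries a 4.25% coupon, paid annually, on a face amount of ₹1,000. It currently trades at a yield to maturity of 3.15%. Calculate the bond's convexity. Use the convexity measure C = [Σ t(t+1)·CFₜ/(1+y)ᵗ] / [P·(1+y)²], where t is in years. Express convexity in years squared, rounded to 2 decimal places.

With y = 0.0315:
  t   CF        PV=CF/(1+0.0315)^t    t·PV        t(t+1)·PV
  1        42.50        41.2021        41.2021          82.4043
  2        42.50        39.9439        79.8878         239.6634
  3        42.50        38.7241       116.1723         464.6891
  4        42.50        37.5415       150.1661         750.8307
  5        42.50        36.3951       181.9754       1,091.8526
  6        42.50        35.2837       211.7019       1,481.9134
  7     1,042.50       839.0569     5,873.3986      46,987.1890
  Σ                  1,068.1473     6,654.5043      51,098.5425
P = 1,068.1473.
Convexity = Σ t(t+1)·PV / [P·(1+y)²] = 51,098.5425 / (1,068.1473 × 1.063992) = 44.96130.

44.96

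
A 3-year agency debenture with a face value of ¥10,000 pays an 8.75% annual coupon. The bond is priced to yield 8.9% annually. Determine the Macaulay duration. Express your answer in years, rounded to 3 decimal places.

2.765 years

Periodic yield y = 0.089. Discount each cash flow and weight by its year:
  t   CF        PV=CF/(1+0.089)^t    t·PV
  1       875.00       803.4894       803.4894
  2       875.00       737.8232     1,475.6464
  3    10,875.00     8,420.6502    25,261.9506
  Σ                  9,961.9628    27,541.0864
Price P = Σ PV = 9,961.9628.
Macaulay duration = Σ(t·PV) / P = 27,541.0864 / 9,961.9628 = 2.76462 years.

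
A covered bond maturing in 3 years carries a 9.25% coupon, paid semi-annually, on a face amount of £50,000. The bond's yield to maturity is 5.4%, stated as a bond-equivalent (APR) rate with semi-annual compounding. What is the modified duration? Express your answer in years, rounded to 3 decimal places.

Periodic yield y = 0.027. First find Macaulay duration:
  t   CF        PV=CF/(1+0.027)^t    t·PV
  1     2,312.50     2,251.7040     2,251.7040
  2     2,312.50     2,192.5063     4,385.0126
  3     2,312.50     2,134.8650     6,404.5949
  4     2,312.50     2,078.7390     8,314.9561
  5     2,312.50     2,024.0886    10,120.4431
  6    52,312.50    44,584.3884   267,506.3306
  Σ                 55,266.2913   298,983.0413
P = 55,266.2913; Macaulay duration = 298,983.0413 / 55,266.2913 = 5.40986 half-year periods = 2.70493 years.
Modified duration = D_Mac / (1 + y) = 2.70493 / 1.027 = 2.63382 years.

2.634 years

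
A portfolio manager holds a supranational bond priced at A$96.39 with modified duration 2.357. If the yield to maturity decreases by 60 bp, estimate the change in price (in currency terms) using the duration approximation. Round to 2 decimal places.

Duration approximation: ΔP/P ≈ -D_mod · Δy = -2.357 × (-0.006) = +0.014142.
ΔP ≈ 96.39 × (+0.014142) = +1.36314738.

+A$1.36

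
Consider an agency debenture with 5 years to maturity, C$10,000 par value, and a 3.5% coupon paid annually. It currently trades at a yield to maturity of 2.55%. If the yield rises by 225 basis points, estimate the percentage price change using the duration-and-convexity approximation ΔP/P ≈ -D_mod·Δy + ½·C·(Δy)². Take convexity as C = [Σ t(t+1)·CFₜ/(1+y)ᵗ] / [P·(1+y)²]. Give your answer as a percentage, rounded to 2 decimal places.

-9.61%

With y = 0.0255:
  t   CF        PV=CF/(1+0.0255)^t    t·PV        t(t+1)·PV
  1       350.00       341.2969       341.2969         682.5939
  2       350.00       332.8103       665.6205       1,996.8616
  3       350.00       324.5346       973.6039       3,894.4156
  4       350.00       316.4648     1,265.8591       6,329.2956
  5    10,350.00     9,125.6126    45,628.0628     273,768.3768
  Σ                 10,440.7192    48,874.4433     286,671.5435
P = 10,440.7192; D_Mac = 4.68114 yrs; D_mod = 4.56474 yrs; C = 26.10856.
Duration effect: -4.56474 × (+0.0225) = -0.102707
Convexity effect: 0.5 × 26.10856 × (0.0225)² = +0.0066087
ΔP/P ≈ -0.102707 + 0.0066087 = -0.096098 = -9.6098%.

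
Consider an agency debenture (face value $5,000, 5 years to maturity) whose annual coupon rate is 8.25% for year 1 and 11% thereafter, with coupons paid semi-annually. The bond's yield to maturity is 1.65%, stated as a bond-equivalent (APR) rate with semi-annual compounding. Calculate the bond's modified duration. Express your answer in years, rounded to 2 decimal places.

Periodic yield y = 0.00825. First find Macaulay duration:
  t   CF        PV=CF/(1+0.00825)^t    t·PV
  1       206.25       204.5624       204.5624
  2       206.25       202.8885       405.7771
  3       275.00       268.3045       804.9136
  4       275.00       266.1091     1,064.4365
  5       275.00       263.9317     1,319.6585
  6       275.00       261.7721     1,570.6324
  7       275.00       259.6301     1,817.4109
  8       275.00       257.5057     2,060.0456
  9       275.00       255.3987     2,298.5880
  10    5,275.00     4,858.9246    48,589.2457
  Σ                  7,099.0274    60,135.2705
P = 7,099.0274; Macaulay duration = 60,135.2705 / 7,099.0274 = 8.47092 half-year periods = 4.23546 years.
Modified duration = D_Mac / (1 + y) = 4.23546 / 1.00825 = 4.20080 years.

4.20 years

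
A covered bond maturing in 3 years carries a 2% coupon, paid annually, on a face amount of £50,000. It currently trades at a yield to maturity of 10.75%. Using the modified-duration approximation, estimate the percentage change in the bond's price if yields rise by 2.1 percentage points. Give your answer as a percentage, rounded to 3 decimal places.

Periodic yield y = 0.1075. Modified duration first:
  t   CF        PV=CF/(1+0.1075)^t    t·PV
  1     1,000.00       902.9345       902.9345
  2     1,000.00       815.2908     1,630.5816
  3    51,000.00    37,543.8643   112,631.5929
  Σ                 39,262.0896   115,165.1090
P = 39,262.0896; D_Mac = 2.93324 yrs; D_mod = 2.93324/(1+0.1075) = 2.64852 yrs.
ΔP/P ≈ -D_mod · Δy = -2.64852 × (+0.021) = -0.055619 = -5.5619%.

-5.562%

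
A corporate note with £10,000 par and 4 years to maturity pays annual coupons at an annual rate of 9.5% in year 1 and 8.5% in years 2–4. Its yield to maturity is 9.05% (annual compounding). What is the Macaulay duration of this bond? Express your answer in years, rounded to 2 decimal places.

3.53 years

Periodic yield y = 0.0905. Discount each cash flow and weight by its year:
  t   CF        PV=CF/(1+0.0905)^t    t·PV
  1       950.00       871.1600       871.1600
  2       850.00       714.7721     1,429.5442
  3       850.00       655.4535     1,966.3606
  4    10,850.00     7,672.3262    30,689.3048
  Σ                  9,913.7118    34,956.3696
Price P = Σ PV = 9,913.7118.
Macaulay duration = Σ(t·PV) / P = 34,956.3696 / 9,913.7118 = 3.52606 years.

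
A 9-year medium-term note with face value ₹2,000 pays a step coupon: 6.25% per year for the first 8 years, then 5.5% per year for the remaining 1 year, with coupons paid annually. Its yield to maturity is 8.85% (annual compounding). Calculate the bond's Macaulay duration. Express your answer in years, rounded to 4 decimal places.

6.9527 years

Periodic yield y = 0.0885. Discount each cash flow and weight by its year:
  t   CF        PV=CF/(1+0.0885)^t    t·PV
  1       125.00       114.8369       114.8369
  2       125.00       105.5002       211.0003
  3       125.00        96.9225       290.7676
  4       125.00        89.0423       356.1691
  5       125.00        81.8027       409.0137
  6       125.00        75.1518       450.9108
  7       125.00        69.0416       483.2913
  8       125.00        63.4282       507.4258
  9     2,110.00       983.6182     8,852.5638
  Σ                  1,679.3445    11,675.9794
Price P = Σ PV = 1,679.3445.
Macaulay duration = Σ(t·PV) / P = 11,675.9794 / 1,679.3445 = 6.95270 years.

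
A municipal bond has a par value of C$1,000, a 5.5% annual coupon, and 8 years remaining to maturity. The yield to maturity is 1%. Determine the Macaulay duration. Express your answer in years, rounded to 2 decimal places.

Periodic yield y = 0.01. Discount each cash flow and weight by its year:
  t   CF        PV=CF/(1+0.01)^t    t·PV
  1        55.00        54.4554        54.4554
  2        55.00        53.9163       107.8326
  3        55.00        53.3825       160.1474
  4        55.00        52.8539       211.4157
  5        55.00        52.3306       261.6531
  6        55.00        51.8125       310.8749
  7        55.00        51.2995       359.0965
  8     1,055.00       974.2748     7,794.1984
  Σ                  1,344.3255     9,259.6739
Price P = Σ PV = 1,344.3255.
Macaulay duration = Σ(t·PV) / P = 9,259.6739 / 1,344.3255 = 6.88797 years.

6.89 years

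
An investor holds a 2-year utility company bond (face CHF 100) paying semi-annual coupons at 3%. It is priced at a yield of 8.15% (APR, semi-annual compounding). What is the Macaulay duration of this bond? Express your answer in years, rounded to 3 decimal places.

Periodic yield y = 0.04075. Discount each cash flow and weight by its period:
  t   CF        PV=CF/(1+0.04075)^t    t·PV
  1         1.50         1.4413         1.4413
  2         1.50         1.3848         2.7697
  3         1.50         1.3306         3.9918
  4       101.50        86.5128       346.0512
  Σ                     90.6695       354.2540
Price P = Σ PV = 90.6695.
Macaulay duration = Σ(t·PV) / P = 354.2540 / 90.6695 = 3.90709 half-year periods.
In years: 3.90709 / 2 = 1.95355 years.

1.954 years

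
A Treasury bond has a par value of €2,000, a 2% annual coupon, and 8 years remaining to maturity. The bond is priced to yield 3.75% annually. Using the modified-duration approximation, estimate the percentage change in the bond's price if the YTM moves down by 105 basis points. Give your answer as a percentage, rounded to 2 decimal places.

Periodic yield y = 0.0375. Modified duration first:
  t   CF        PV=CF/(1+0.0375)^t    t·PV
  1        40.00        38.5542        38.5542
  2        40.00        37.1607        74.3214
  3        40.00        35.8175       107.4526
  4        40.00        34.5229       138.0917
  5        40.00        33.2751       166.3755
  6        40.00        32.0724       192.4344
  7        40.00        30.9131       216.3920
  8     2,040.00     1,519.5861    12,156.6891
  Σ                  1,761.9022    13,090.3110
P = 1,761.9022; D_Mac = 7.42965 yrs; D_mod = 7.42965/(1+0.0375) = 7.16111 yrs.
ΔP/P ≈ -D_mod · Δy = -7.16111 × (-0.0105) = +0.075192 = +7.5192%.

+7.52%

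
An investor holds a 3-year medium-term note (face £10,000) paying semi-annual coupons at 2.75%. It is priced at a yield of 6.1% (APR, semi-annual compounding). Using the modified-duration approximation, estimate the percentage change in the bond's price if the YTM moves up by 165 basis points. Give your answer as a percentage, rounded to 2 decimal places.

Periodic yield y = 0.0305. Modified duration first:
  t   CF        PV=CF/(1+0.0305)^t    t·PV
  1       137.50       133.4304       133.4304
  2       137.50       129.4812       258.9624
  3       137.50       125.6489       376.9467
  4       137.50       121.9300       487.7202
  5       137.50       118.3212       591.6062
  6    10,137.50     8,465.3105    50,791.8628
  Σ                  9,094.1222    52,640.5286
P = 9,094.1222; D_Mac = 5.78841 half-year periods = 2.89421 yrs; D_mod = 2.89421/(1+0.0305) = 2.80855 yrs.
ΔP/P ≈ -D_mod · Δy = -2.80855 × (+0.0165) = -0.046341 = -4.6341%.

-4.63%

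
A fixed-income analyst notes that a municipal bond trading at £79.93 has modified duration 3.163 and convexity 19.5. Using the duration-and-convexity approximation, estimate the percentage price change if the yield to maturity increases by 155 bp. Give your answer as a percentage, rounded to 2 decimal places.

-4.67%

Duration effect: -D_mod·Δy = -3.163 × (+0.0155) = -0.0490265
Convexity effect: ½·C·(Δy)² = 0.5 × 19.5 × (0.0155)² = +0.0023424375
ΔP/P ≈ -0.0490265 + 0.0023424375 = -0.0466840625
= -4.66840625%.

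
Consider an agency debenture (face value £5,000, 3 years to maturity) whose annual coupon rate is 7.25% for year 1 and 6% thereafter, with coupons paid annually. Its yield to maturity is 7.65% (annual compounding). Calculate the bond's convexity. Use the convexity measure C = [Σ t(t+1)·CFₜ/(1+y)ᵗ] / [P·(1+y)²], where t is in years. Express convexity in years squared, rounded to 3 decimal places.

With y = 0.0765:
  t   CF        PV=CF/(1+0.0765)^t    t·PV        t(t+1)·PV
  1       362.50       336.7394       336.7394         673.4789
  2       300.00       258.8768       517.7537       1,553.2610
  3     5,300.00     4,248.4818    12,745.4455      50,981.7822
  Σ                  4,844.0981    13,599.9386      53,208.5220
P = 4,844.0981.
Convexity = Σ t(t+1)·PV / [P·(1+y)²] = 53,208.5220 / (4,844.0981 × 1.158852) = 9.47851.

9.479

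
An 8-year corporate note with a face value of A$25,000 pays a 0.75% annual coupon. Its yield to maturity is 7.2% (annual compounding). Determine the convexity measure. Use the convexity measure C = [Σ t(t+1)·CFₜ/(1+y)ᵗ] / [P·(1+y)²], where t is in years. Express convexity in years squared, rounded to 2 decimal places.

59.80

With y = 0.072:
  t   CF        PV=CF/(1+0.072)^t    t·PV        t(t+1)·PV
  1       187.50       174.9067       174.9067         349.8134
  2       187.50       163.1593       326.3185         978.9555
  3       187.50       152.2008       456.6024       1,826.4095
  4       187.50       141.9784       567.9134       2,839.5670
  5       187.50       132.4425       662.2125       3,973.2748
  6       187.50       123.5471       741.2826       5,188.9783
  7       187.50       115.2492       806.7441       6,453.9530
  8    25,187.50    14,441.9814   115,535.8510   1,039,822.6591
  Σ                 15,445.4652   119,271.8312   1,061,433.6107
P = 15,445.4652.
Convexity = Σ t(t+1)·PV / [P·(1+y)²] = 1,061,433.6107 / (15,445.4652 × 1.149184) = 59.80015.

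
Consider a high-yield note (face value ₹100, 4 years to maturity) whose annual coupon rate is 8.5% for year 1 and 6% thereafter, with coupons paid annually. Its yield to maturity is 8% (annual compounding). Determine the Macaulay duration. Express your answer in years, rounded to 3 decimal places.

Periodic yield y = 0.08. Discount each cash flow and weight by its year:
  t   CF        PV=CF/(1+0.08)^t    t·PV
  1         8.50         7.8704         7.8704
  2         6.00         5.1440        10.2881
  3         6.00         4.7630        14.2890
  4       106.00        77.9132       311.6527
  Σ                     95.6906       344.1001
Price P = Σ PV = 95.6906.
Macaulay duration = Σ(t·PV) / P = 344.1001 / 95.6906 = 3.59597 years.

3.596 years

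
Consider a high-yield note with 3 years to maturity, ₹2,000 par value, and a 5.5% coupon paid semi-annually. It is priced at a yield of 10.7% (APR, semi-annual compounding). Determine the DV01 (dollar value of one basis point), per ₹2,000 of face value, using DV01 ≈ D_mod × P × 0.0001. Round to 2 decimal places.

₹0.46

Periodic yield y = 0.0535.
  t   CF        PV=CF/(1+0.0535)^t    t·PV
  1        55.00        52.2069        52.2069
  2        55.00        49.5557        99.1114
  3        55.00        47.0391       141.1173
  4        55.00        44.6503       178.6013
  5        55.00        42.3828       211.9142
  6     2,055.00     1,503.1578     9,018.9470
  Σ                  1,738.9927     9,701.8981
P = 1,738.9927; D_Mac = 5.57903 half-year periods = 2.78952 yrs; D_mod = 2.64786 yrs.
DV01 ≈ 2.64786 × 1,738.9927 × 0.0001 = 0.460460.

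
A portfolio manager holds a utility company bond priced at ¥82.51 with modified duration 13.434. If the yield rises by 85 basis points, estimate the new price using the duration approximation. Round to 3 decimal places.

Duration approximation: ΔP/P ≈ -D_mod · Δy = -13.434 × (+0.0085) = -0.114189.
New price ≈ 82.51 × (1 - 0.114189) = 73.08826561.

¥73.088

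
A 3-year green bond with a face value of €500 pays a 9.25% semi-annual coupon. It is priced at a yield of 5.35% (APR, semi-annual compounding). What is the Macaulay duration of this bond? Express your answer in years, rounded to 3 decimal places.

2.705 years

Periodic yield y = 0.02675. Discount each cash flow and weight by its period:
  t   CF        PV=CF/(1+0.02675)^t    t·PV
  1       23.125        22.5225        22.5225
  2       23.125        21.9357        43.8715
  3       23.125        21.3642        64.0927
  4       23.125        20.8076        83.2306
  5       23.125        20.2655       101.3277
  6      523.125       446.4956     2,678.9737
  Σ                    553.3913     2,994.0188
Price P = Σ PV = 553.3913.
Macaulay duration = Σ(t·PV) / P = 2,994.0188 / 553.3913 = 5.41031 half-year periods.
In years: 5.41031 / 2 = 2.70516 years.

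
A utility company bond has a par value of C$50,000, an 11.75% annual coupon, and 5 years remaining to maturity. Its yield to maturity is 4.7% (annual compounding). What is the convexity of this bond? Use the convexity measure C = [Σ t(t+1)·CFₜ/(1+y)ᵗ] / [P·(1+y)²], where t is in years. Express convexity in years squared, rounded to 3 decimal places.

With y = 0.047:
  t   CF        PV=CF/(1+0.047)^t    t·PV        t(t+1)·PV
  1     5,875.00     5,611.2703     5,611.2703      11,222.5406
  2     5,875.00     5,359.3795    10,718.7589      32,156.2768
  3     5,875.00     5,118.7960    15,356.3881      61,425.5526
  4     5,875.00     4,889.0125    19,556.0498      97,780.2492
  5    55,875.00    44,410.3430   222,051.7152   1,332,310.2910
  Σ                 65,388.8013   273,294.1824   1,534,894.9101
P = 65,388.8013.
Convexity = Σ t(t+1)·PV / [P·(1+y)²] = 1,534,894.9101 / (65,388.8013 × 1.096209) = 21.41322.

21.413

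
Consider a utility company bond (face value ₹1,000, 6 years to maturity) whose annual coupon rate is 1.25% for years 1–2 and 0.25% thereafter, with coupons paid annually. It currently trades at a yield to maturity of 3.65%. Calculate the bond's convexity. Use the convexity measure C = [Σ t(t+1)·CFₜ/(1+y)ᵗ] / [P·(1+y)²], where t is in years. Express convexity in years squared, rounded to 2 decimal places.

37.94

With y = 0.0365:
  t   CF        PV=CF/(1+0.0365)^t    t·PV        t(t+1)·PV
  1        12.50        12.0598        12.0598          24.1196
  2        12.50        11.6351        23.2703          69.8108
  3         2.50         2.2451         6.7352          26.9410
  4         2.50         2.1660         8.6641          43.3204
  5         2.50         2.0897        10.4487          62.6924
  6     1,002.50       808.4786     4,850.8718      33,956.1023
  Σ                    838.6744     4,912.0499      34,182.9865
P = 838.6744.
Convexity = Σ t(t+1)·PV / [P·(1+y)²] = 34,182.9865 / (838.6744 × 1.074332) = 37.93831.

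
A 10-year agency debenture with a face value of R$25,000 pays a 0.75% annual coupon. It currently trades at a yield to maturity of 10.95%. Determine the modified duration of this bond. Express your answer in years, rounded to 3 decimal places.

8.478 years

Periodic yield y = 0.1095. First find Macaulay duration:
  t   CF        PV=CF/(1+0.1095)^t    t·PV
  1       187.50       168.9950       168.9950
  2       187.50       152.3164       304.6328
  3       187.50       137.2838       411.8515
  4       187.50       123.7349       494.9394
  5       187.50       111.5231       557.6154
  6       187.50       100.5165       603.0991
  7       187.50        90.5962       634.1736
  8       187.50        81.6550       653.2401
  9       187.50        73.5962       662.3660
  10   25,187.50     8,910.7036    89,107.0360
  Σ                  9,950.9208    93,597.9488
P = 9,950.9208; Macaulay duration = 93,597.9488 / 9,950.9208 = 9.40596 years.
Modified duration = D_Mac / (1 + y) = 9.40596 / 1.1095 = 8.47766 years.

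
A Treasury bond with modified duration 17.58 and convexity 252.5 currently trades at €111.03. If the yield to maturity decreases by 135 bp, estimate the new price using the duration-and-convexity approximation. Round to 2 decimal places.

€139.94

Duration effect: -D_mod·Δy = -17.58 × (-0.0135) = +0.237330
Convexity effect: ½·C·(Δy)² = 0.5 × 252.5 × (-0.0135)² = +0.0230090625
ΔP/P ≈ +0.237330 + 0.0230090625 = +0.2603390625
New price ≈ 111.03 × (1 + 0.2603390625) = 139.935446109375.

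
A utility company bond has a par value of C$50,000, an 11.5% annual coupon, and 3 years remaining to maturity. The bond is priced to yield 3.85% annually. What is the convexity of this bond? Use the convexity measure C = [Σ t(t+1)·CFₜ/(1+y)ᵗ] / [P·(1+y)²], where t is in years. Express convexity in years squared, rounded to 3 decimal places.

With y = 0.0385:
  t   CF        PV=CF/(1+0.0385)^t    t·PV        t(t+1)·PV
  1     5,750.00     5,536.8320     5,536.8320      11,073.6639
  2     5,750.00     5,331.5667    10,663.1333      31,989.3999
  3    55,750.00    49,776.6161   149,329.8483     597,319.3931
  Σ                 60,645.0147   165,529.8135     640,382.4569
P = 60,645.0147.
Convexity = Σ t(t+1)·PV / [P·(1+y)²] = 640,382.4569 / (60,645.0147 × 1.078482) = 9.79110.

9.791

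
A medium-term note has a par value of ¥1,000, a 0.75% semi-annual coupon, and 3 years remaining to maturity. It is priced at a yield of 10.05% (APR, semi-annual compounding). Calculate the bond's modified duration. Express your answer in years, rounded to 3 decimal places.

2.825 years

Periodic yield y = 0.05025. First find Macaulay duration:
  t   CF        PV=CF/(1+0.05025)^t    t·PV
  1         3.75         3.5706         3.5706
  2         3.75         3.3997         6.7995
  3         3.75         3.2371         9.7112
  4         3.75         3.0822        12.3288
  5         3.75         2.9347        14.6736
  6     1,003.75       747.9446     4,487.6675
  Σ                    764.1689     4,534.7512
P = 764.1689; Macaulay duration = 4,534.7512 / 764.1689 = 5.93423 half-year periods = 2.96711 years.
Modified duration = D_Mac / (1 + y) = 2.96711 / 1.05025 = 2.82515 years.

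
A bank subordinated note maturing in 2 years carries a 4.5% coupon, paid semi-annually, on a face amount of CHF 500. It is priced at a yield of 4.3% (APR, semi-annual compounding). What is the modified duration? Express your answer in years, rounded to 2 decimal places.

Periodic yield y = 0.0215. First find Macaulay duration:
  t   CF        PV=CF/(1+0.0215)^t    t·PV
  1        11.25        11.0132        11.0132
  2        11.25        10.7814        21.5628
  3        11.25        10.5545        31.6635
  4       511.25       469.5478     1,878.1913
  Σ                    501.8970     1,942.4308
P = 501.8970; Macaulay duration = 1,942.4308 / 501.8970 = 3.87018 half-year periods = 1.93509 years.
Modified duration = D_Mac / (1 + y) = 1.93509 / 1.0215 = 1.89436 years.

1.89 years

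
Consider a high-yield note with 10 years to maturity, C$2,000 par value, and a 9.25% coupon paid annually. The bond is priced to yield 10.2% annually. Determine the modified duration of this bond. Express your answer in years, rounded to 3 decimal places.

Periodic yield y = 0.102. First find Macaulay duration:
  t   CF        PV=CF/(1+0.102)^t    t·PV
  1       185.00       167.8766       167.8766
  2       185.00       152.3381       304.6762
  3       185.00       138.2378       414.7135
  4       185.00       125.4427       501.7708
  5       185.00       113.8318       569.1592
  6       185.00       103.2957       619.7741
  7       185.00        93.7347       656.1432
  8       185.00        85.0587       680.4700
  9       185.00        77.1858       694.6721
  10    2,185.00       827.2476     8,272.4756
  Σ                  1,884.2496    12,881.7312
P = 1,884.2496; Macaulay duration = 12,881.7312 / 1,884.2496 = 6.83653 years.
Modified duration = D_Mac / (1 + y) = 6.83653 / 1.102 = 6.20375 years.

6.204 years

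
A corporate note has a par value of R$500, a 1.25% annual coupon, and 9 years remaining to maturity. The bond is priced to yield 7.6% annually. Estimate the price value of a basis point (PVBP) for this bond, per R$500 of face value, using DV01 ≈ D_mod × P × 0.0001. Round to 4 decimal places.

R$0.2330

Periodic yield y = 0.076.
  t   CF        PV=CF/(1+0.076)^t    t·PV
  1         6.25         5.8086         5.8086
  2         6.25         5.3983        10.7966
  3         6.25         5.0170        15.0510
  4         6.25         4.6626        18.6505
  5         6.25         4.3333        21.6665
  6         6.25         4.0272        24.1634
  7         6.25         3.7428        26.1994
  8         6.25         3.4784        27.8273
  9       506.25       261.8512     2,356.6609
  Σ                    298.3194     2,506.8242
P = 298.3194; D_Mac = 8.40316 yrs; D_mod = 7.80962 yrs.
DV01 ≈ 7.80962 × 298.3194 × 0.0001 = 0.232976.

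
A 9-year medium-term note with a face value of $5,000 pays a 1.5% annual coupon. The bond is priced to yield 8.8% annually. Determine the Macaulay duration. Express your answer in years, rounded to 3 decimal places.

Periodic yield y = 0.088. Discount each cash flow and weight by its year:
  t   CF        PV=CF/(1+0.088)^t    t·PV
  1        75.00        68.9338        68.9338
  2        75.00        63.3583       126.7166
  3        75.00        58.2337       174.7012
  4        75.00        53.5236       214.0946
  5        75.00        49.1945       245.9726
  6        75.00        45.2156       271.2933
  7        75.00        41.5584       290.9089
  8        75.00        38.1971       305.5766
  9     5,075.00     2,375.6146    21,380.5315
  Σ                  2,793.8297    23,078.7292
Price P = Σ PV = 2,793.8297.
Macaulay duration = Σ(t·PV) / P = 23,078.7292 / 2,793.8297 = 8.26061 years.

8.261 years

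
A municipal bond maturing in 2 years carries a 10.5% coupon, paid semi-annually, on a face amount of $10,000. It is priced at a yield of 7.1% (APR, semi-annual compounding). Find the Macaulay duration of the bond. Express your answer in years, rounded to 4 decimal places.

1.8601 years

Periodic yield y = 0.0355. Discount each cash flow and weight by its period:
  t   CF        PV=CF/(1+0.0355)^t    t·PV
  1       525.00       507.0014       507.0014
  2       525.00       489.6199       979.2399
  3       525.00       472.8343     1,418.5030
  4    10,525.00     9,154.2273    36,616.9092
  Σ                 10,623.6830    39,521.6535
Price P = Σ PV = 10,623.6830.
Macaulay duration = Σ(t·PV) / P = 39,521.6535 / 10,623.6830 = 3.72015 half-year periods.
In years: 3.72015 / 2 = 1.86007 years.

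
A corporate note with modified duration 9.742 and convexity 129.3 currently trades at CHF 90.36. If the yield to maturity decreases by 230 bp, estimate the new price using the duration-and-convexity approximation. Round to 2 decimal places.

CHF 113.70

Duration effect: -D_mod·Δy = -9.742 × (-0.023) = +0.224066
Convexity effect: ½·C·(Δy)² = 0.5 × 129.3 × (-0.023)² = +0.03419985
ΔP/P ≈ +0.224066 + 0.03419985 = +0.25826585
New price ≈ 90.36 × (1 + 0.25826585) = 113.696902206.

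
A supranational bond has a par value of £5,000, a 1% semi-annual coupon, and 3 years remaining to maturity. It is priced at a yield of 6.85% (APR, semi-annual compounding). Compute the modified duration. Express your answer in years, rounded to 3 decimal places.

2.861 years

Periodic yield y = 0.03425. First find Macaulay duration:
  t   CF        PV=CF/(1+0.03425)^t    t·PV
  1        25.00        24.1721        24.1721
  2        25.00        23.3716        46.7433
  3        25.00        22.5977        67.7930
  4        25.00        21.8493        87.3973
  5        25.00        21.1258       105.6288
  6     5,025.00     4,105.6591    24,633.9547
  Σ                  4,218.7756    24,965.6891
P = 4,218.7756; Macaulay duration = 24,965.6891 / 4,218.7756 = 5.91776 half-year periods = 2.95888 years.
Modified duration = D_Mac / (1 + y) = 2.95888 / 1.03425 = 2.86089 years.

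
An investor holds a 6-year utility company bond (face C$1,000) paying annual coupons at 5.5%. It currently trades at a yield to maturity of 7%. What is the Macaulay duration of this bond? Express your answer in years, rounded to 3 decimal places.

5.239 years

Periodic yield y = 0.07. Discount each cash flow and weight by its year:
  t   CF        PV=CF/(1+0.07)^t    t·PV
  1        55.00        51.4019        51.4019
  2        55.00        48.0391        96.0783
  3        55.00        44.8964       134.6891
  4        55.00        41.9592       167.8369
  5        55.00        39.2142       196.0712
  6     1,055.00       702.9910     4,217.9463
  Σ                    928.5019     4,864.0237
Price P = Σ PV = 928.5019.
Macaulay duration = Σ(t·PV) / P = 4,864.0237 / 928.5019 = 5.23857 years.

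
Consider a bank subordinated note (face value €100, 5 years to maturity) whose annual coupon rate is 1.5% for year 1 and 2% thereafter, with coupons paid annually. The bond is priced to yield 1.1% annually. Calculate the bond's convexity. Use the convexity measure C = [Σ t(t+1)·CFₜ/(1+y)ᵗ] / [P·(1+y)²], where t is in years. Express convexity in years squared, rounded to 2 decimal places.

28.01

With y = 0.011:
  t   CF        PV=CF/(1+0.011)^t    t·PV        t(t+1)·PV
  1         1.50         1.4837         1.4837           2.9674
  2         2.00         1.9567         3.9134          11.7403
  3         2.00         1.9354         5.8063          23.2251
  4         2.00         1.9144         7.6575          38.2874
  5       102.00        96.5705       482.8524       2,897.1144
  Σ                    103.8607       501.7133       2,973.3345
P = 103.8607.
Convexity = Σ t(t+1)·PV / [P·(1+y)²] = 2,973.3345 / (103.8607 × 1.022121) = 28.00853.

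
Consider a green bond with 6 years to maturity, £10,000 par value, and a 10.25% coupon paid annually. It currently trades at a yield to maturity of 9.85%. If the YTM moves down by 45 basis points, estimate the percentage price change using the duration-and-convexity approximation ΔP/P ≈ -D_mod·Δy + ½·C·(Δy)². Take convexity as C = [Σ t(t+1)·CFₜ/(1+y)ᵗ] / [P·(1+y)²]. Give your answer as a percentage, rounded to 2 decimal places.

With y = 0.0985:
  t   CF        PV=CF/(1+0.0985)^t    t·PV        t(t+1)·PV
  1     1,025.00       933.0906       933.0906       1,866.1812
  2     1,025.00       849.4225     1,698.8449       5,096.5348
  3     1,025.00       773.2567     2,319.7700       9,279.0802
  4     1,025.00       703.9205     2,815.6820      14,078.4102
  5     1,025.00       640.8016     3,204.0078      19,224.0467
  6    11,025.00     6,274.4871    37,646.9226     263,528.4581
  Σ                 10,174.9789    48,618.3180     313,072.7112
P = 10,174.9789; D_Mac = 4.77822 yrs; D_mod = 4.34977 yrs; C = 25.49832.
Duration effect: -4.34977 × (-0.0045) = +0.019574
Convexity effect: 0.5 × 25.49832 × (-0.0045)² = +0.0002582
ΔP/P ≈ +0.019574 + 0.0002582 = +0.019832 = +1.9832%.

+1.98%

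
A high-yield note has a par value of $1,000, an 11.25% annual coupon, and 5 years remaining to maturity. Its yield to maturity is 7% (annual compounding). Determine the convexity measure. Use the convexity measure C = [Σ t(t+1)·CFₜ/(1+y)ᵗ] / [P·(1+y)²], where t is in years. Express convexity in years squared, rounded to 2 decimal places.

20.39

With y = 0.07:
  t   CF        PV=CF/(1+0.07)^t    t·PV        t(t+1)·PV
  1       112.50       105.1402       105.1402         210.2804
  2       112.50        98.2619       196.5237         589.5711
  3       112.50        91.8335       275.5005       1,102.0021
  4       112.50        85.8257       343.3028       1,716.5142
  5     1,112.50       793.1971     3,965.9856      23,795.9137
  Σ                  1,174.2584     4,886.4529      27,414.2816
P = 1,174.2584.
Convexity = Σ t(t+1)·PV / [P·(1+y)²] = 27,414.2816 / (1,174.2584 × 1.144900) = 20.39133.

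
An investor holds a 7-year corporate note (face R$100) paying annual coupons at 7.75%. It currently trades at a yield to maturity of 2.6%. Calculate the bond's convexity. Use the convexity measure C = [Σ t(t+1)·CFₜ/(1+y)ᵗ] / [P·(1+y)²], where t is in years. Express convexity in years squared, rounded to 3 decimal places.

41.635

With y = 0.026:
  t   CF        PV=CF/(1+0.026)^t    t·PV        t(t+1)·PV
  1         7.75         7.5536         7.5536          15.1072
  2         7.75         7.3622        14.7244          44.1731
  3         7.75         7.1756        21.5269          86.1075
  4         7.75         6.9938        27.9751         139.8757
  5         7.75         6.8166        34.0828         204.4966
  6         7.75         6.6438        39.8629         279.0402
  7       107.75        90.0297       630.2078       5,041.6626
  Σ                    132.5753       775.9335       5,810.4630
P = 132.5753.
Convexity = Σ t(t+1)·PV / [P·(1+y)²] = 5,810.4630 / (132.5753 × 1.052676) = 41.63452.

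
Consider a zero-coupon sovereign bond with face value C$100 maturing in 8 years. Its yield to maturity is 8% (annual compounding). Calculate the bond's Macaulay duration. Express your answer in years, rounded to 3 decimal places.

A zero-coupon bond has a single cash flow at maturity, so its Macaulay duration equals its maturity: 8 years.

8.000 years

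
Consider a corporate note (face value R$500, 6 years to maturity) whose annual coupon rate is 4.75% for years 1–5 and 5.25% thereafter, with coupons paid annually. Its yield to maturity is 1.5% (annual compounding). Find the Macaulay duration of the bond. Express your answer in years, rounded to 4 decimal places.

5.4215 years

Periodic yield y = 0.015. Discount each cash flow and weight by its year:
  t   CF        PV=CF/(1+0.015)^t    t·PV
  1        23.75        23.3990        23.3990
  2        23.75        23.0532        46.1064
  3        23.75        22.7125        68.1376
  4        23.75        22.3769        89.5075
  5        23.75        22.0462       110.2309
  6       526.25       481.2778     2,887.6670
  Σ                    594.8656     3,225.0484
Price P = Σ PV = 594.8656.
Macaulay duration = Σ(t·PV) / P = 3,225.0484 / 594.8656 = 5.42147 years.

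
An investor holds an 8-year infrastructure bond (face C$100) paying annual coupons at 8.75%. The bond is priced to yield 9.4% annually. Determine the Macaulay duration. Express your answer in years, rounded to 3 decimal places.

6.037 years

Periodic yield y = 0.094. Discount each cash flow and weight by its year:
  t   CF        PV=CF/(1+0.094)^t    t·PV
  1         8.75         7.9982         7.9982
  2         8.75         7.3109        14.6219
  3         8.75         6.6828        20.0483
  4         8.75         6.1086        24.4342
  5         8.75         5.5837        27.9185
  6         8.75         5.1039        30.6235
  7         8.75         4.6654        32.6576
  8       108.75        53.0018       424.0145
  Σ                     96.4552       582.3167
Price P = Σ PV = 96.4552.
Macaulay duration = Σ(t·PV) / P = 582.3167 / 96.4552 = 6.03717 years.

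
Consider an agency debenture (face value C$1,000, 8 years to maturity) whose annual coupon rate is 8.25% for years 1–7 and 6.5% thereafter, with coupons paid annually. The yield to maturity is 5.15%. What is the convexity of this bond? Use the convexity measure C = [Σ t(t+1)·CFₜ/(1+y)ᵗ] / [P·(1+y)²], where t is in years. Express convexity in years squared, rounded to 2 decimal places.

47.11

With y = 0.0515:
  t   CF        PV=CF/(1+0.0515)^t    t·PV        t(t+1)·PV
  1        82.50        78.4593        78.4593         156.9187
  2        82.50        74.6166       149.2332         447.6995
  3        82.50        70.9620       212.8861         851.5445
  4        82.50        67.4865       269.9460       1,349.7298
  5        82.50        64.1812       320.9058       1,925.4348
  6        82.50        61.0377       366.2263       2,563.5841
  7        82.50        58.0482       406.3376       3,250.7011
  8     1,065.00       712.6485     5,701.1882      51,310.6939
  Σ                  1,187.4401     7,505.1826      61,856.3065
P = 1,187.4401.
Convexity = Σ t(t+1)·PV / [P·(1+y)²] = 61,856.3065 / (1,187.4401 × 1.105652) = 47.11441.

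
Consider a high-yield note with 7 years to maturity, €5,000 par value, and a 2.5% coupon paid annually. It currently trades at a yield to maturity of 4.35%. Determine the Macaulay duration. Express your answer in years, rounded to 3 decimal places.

6.473 years

Periodic yield y = 0.0435. Discount each cash flow and weight by its year:
  t   CF        PV=CF/(1+0.0435)^t    t·PV
  1       125.00       119.7892       119.7892
  2       125.00       114.7956       229.5911
  3       125.00       110.0101       330.0304
  4       125.00       105.4242       421.6967
  5       125.00       101.0294       505.1470
  6       125.00        96.8178       580.9069
  7     5,125.00     3,804.0542    26,628.3794
  Σ                  4,451.9204    28,815.5406
Price P = Σ PV = 4,451.9204.
Macaulay duration = Σ(t·PV) / P = 28,815.5406 / 4,451.9204 = 6.47261 years.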